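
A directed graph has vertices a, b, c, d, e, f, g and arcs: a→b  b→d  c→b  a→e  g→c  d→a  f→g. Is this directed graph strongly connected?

No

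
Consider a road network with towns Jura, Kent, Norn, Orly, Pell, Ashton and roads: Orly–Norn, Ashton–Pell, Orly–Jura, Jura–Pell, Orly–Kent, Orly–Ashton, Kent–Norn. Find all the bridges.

none

The edges on the cycle Orly-Kent-Norn-Orly are not bridges since each lies on that cycle.
Every edge lies on some cycle, so there are no bridges.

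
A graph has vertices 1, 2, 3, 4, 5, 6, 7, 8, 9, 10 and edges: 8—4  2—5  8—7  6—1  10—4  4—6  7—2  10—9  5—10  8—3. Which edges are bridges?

The edges on the cycle 8-7-2-5-10-4-8 are not bridges since each lies on that cycle.
But removing 10—9 disconnects 10 from 9; removing 1—6 disconnects 1 from 6; removing 4—6 disconnects 4 from 6; removing 8—3 disconnects 8 from 3 — these are bridges.

1-6, 10-9, 3-8, 4-6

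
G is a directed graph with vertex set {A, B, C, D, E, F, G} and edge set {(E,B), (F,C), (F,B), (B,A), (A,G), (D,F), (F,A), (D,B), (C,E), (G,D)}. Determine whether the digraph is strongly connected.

Yes

From G we can reach every vertex (A, B, C, D, E, F, G), and every vertex can reach G (A, B, C, D, E, F, G). So the whole graph is one strongly connected component.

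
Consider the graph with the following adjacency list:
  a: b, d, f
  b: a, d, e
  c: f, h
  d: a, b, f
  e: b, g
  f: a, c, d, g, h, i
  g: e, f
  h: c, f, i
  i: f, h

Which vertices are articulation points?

Removing f increases the component count from 1 to 2, so f is a cut vertex.
By contrast removing e leaves 1 component; it is not a cut vertex. No other vertex is a cut vertex either.

f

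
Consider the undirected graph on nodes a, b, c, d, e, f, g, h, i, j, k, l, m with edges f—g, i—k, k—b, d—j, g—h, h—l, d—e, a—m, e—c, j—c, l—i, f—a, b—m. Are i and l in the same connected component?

From i we can reach a, b, f, g, h, i, k, l, m, which includes l.

Yes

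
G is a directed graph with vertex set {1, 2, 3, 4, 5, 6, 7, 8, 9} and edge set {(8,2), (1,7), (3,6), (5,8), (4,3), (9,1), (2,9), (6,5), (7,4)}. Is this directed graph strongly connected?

Yes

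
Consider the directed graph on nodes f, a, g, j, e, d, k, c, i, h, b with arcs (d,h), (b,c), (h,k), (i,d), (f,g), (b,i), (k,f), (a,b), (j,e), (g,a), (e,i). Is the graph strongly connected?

No

There is no directed path from h to j, so the graph is not strongly connected.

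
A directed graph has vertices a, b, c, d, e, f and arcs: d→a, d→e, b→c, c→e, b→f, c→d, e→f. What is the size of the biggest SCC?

{b} is an SCC by itself.
{d} is an SCC by itself.
{e} is an SCC by itself.
{c} is an SCC by itself.
{a} is an SCC by itself.
(and 1 more singleton SCC)
The largest has 1 vertex.

1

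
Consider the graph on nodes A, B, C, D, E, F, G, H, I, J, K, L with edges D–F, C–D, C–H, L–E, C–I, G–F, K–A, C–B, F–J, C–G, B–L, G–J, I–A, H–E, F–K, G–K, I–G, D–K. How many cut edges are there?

The edges on the cycle C-B-L-E-H-C are not bridges since each lies on that cycle.
Every edge lies on some cycle, so there are no bridges.

0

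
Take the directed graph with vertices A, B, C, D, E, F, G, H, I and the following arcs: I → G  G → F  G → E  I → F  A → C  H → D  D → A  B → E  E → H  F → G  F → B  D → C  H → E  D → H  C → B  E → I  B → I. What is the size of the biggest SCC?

{A, B, C, D, E, F, G, H, I} are all mutually reachable — one SCC of size 9.
The largest has 9 vertices.

9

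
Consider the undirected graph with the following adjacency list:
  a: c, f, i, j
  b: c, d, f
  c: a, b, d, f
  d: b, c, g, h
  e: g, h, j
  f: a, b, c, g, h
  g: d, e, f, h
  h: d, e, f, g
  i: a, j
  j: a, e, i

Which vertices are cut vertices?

none

Removing f, for instance, still leaves 1 component. No single vertex removal increases the component count — the graph has no articulation points.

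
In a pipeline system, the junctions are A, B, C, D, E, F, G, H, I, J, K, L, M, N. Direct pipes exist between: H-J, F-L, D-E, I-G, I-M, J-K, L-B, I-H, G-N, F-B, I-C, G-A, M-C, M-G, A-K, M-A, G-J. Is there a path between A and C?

From A we can reach A, C, G, H, I, J, K, M, N, which includes C.

Yes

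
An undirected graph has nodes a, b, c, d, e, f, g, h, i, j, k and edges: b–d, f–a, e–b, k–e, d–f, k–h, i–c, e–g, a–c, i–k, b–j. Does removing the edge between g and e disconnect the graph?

Yes

Removing g–e leaves no path between g and e: the component count goes from 1 to 2. So it is a bridge.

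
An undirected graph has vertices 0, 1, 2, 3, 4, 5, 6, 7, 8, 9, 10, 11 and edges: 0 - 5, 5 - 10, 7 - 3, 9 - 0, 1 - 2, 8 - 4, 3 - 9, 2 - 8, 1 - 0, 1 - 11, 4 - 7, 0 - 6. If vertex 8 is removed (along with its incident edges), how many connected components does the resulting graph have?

1

With 8 gone, the remaining components are: {0, 1, 2, 3, 4, 5, 6, 7, 9, 10, 11}.
That is 1 component.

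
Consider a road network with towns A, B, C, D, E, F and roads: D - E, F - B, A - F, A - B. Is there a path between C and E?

No

The component containing C is {C}, and E is not in it.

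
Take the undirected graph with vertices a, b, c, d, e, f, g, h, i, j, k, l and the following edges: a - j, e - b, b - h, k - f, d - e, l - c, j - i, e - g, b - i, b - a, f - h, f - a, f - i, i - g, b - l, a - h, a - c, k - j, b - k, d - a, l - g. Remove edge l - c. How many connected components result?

1

l and c are still connected via l-b-a-c, so the component count stays at 1.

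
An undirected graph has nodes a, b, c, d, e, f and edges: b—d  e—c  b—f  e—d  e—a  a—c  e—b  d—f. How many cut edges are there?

0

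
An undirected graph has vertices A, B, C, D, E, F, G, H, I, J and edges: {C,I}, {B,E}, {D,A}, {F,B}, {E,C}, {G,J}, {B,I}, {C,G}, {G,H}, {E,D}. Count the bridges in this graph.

6

The edges on the cycle B-E-C-I-B are not bridges since each lies on that cycle.
But removing G-H disconnects G from H; removing B-F disconnects B from F; removing G-J disconnects G from J; removing D-A disconnects D from A — these are bridges.
In total 6 edges are bridges.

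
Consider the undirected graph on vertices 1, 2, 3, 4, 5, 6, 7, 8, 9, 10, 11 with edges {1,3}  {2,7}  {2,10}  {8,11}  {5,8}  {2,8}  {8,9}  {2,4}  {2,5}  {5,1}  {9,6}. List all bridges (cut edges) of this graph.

The edges on the cycle 2-5-8-2 are not bridges since each lies on that cycle.
But removing 9 - 6 disconnects 9 from 6; removing 11 - 8 disconnects 11 from 8; removing 2 - 10 disconnects 2 from 10; removing 8 - 9 disconnects 8 from 9 — these are bridges.
In total 8 edges are bridges.

1-3, 1-5, 10-2, 11-8, 2-4, 2-7, 6-9, 8-9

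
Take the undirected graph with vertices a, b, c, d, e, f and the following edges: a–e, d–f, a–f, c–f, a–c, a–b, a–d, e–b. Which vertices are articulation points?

a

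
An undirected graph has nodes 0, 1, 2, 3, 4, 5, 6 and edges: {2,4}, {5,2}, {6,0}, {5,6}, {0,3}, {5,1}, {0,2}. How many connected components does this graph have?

1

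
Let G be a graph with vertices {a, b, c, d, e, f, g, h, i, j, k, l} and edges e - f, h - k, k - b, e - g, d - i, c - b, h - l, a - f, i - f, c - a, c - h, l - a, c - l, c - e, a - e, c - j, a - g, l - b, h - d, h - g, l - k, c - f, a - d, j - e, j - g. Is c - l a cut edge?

After removing c - l, the path c-h-l still connects them, so the edge is not a bridge.

No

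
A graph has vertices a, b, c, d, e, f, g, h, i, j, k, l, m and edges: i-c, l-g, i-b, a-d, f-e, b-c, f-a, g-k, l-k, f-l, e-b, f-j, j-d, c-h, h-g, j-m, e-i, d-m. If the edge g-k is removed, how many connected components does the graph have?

g and k are still connected via g-l-k, so the component count stays at 1.

1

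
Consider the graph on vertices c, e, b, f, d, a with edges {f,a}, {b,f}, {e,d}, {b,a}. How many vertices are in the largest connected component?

3

c is isolated — a component by itself.
Starting from d we can reach d, e. That is one component of size 2.
Starting from a we can reach a, b, f. That is one component of size 3.
The largest has 3 vertices.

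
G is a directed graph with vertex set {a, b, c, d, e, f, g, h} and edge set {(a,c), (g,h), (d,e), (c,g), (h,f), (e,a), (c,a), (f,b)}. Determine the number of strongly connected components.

7

{a, c} are all mutually reachable — one SCC of size 2.
{g} is an SCC by itself.
{h} is an SCC by itself.
{f} is an SCC by itself.
{b} is an SCC by itself.
(and 2 more singleton SCCs)
That gives 7 strongly connected components.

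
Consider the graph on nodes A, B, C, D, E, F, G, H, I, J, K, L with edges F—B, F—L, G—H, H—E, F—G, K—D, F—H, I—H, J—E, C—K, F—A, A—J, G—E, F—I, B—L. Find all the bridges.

C-K, D-K

The edges on the cycle F-B-L-F are not bridges since each lies on that cycle.
But removing K—D disconnects K from D; removing C—K disconnects C from K — these are bridges.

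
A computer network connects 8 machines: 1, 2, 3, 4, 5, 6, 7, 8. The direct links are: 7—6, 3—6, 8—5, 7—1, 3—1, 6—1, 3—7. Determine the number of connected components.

4

2 is isolated — a component by itself.
4 is isolated — a component by itself.
Starting from 5 we can reach 5, 8. That is one component of size 2.
Starting from 1 we can reach 1, 3, 6, 7. That is one component of size 4.
Total: 4 components.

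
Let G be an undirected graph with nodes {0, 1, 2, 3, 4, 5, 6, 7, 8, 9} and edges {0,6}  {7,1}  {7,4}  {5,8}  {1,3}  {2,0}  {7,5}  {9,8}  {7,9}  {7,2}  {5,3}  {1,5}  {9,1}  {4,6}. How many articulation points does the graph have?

1

Removing 7 increases the component count from 1 to 2, so 7 is a cut vertex.
By contrast removing 8 leaves 1 component; it is not a cut vertex. No other vertex is a cut vertex either.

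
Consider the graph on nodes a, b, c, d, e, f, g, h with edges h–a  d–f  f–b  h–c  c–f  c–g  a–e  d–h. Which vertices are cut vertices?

a, c, f, h

Removing a increases the component count from 1 to 2, so a is a cut vertex.
Removing c increases the component count from 1 to 2, so c is a cut vertex.
Removing f increases the component count from 1 to 2, so f is a cut vertex.
Likewise h is a cut vertex.
By contrast removing d leaves 1 component; it is not a cut vertex. No other vertex is a cut vertex either.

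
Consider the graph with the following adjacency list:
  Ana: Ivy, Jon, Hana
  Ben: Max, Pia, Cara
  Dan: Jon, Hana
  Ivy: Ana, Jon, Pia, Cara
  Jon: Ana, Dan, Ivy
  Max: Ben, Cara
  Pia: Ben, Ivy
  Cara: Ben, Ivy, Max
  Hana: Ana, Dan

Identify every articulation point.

Removing Ivy increases the component count from 1 to 2, so Ivy is a cut vertex.
By contrast removing Max leaves 1 component; it is not a cut vertex. No other vertex is a cut vertex either.

Ivy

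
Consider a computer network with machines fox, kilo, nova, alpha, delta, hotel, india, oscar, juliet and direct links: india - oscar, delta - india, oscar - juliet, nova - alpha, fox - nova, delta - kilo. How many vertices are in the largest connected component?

5

hotel is isolated — a component by itself.
Starting from fox we can reach fox, nova, alpha. That is one component of size 3.
Starting from kilo we can reach kilo, delta, india, oscar, juliet. That is one component of size 5.
The largest has 5 vertices.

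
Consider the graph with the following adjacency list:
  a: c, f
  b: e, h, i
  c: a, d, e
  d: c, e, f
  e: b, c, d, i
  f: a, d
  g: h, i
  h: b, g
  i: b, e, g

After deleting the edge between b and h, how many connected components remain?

1

b and h are still connected via b-i-g-h, so the component count stays at 1.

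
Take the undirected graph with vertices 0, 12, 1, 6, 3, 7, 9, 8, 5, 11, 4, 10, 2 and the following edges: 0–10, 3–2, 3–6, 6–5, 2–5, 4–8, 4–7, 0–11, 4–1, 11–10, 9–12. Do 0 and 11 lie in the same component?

From 0 we can reach 0, 10, 11, which includes 11.

Yes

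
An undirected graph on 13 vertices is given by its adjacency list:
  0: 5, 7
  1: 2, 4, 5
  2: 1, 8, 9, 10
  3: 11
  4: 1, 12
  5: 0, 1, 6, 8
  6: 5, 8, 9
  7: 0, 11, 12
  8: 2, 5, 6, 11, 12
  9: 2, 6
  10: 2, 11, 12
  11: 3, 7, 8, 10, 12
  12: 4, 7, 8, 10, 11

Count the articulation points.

1

Removing 11 increases the component count from 1 to 2, so 11 is a cut vertex.
By contrast removing 7 leaves 1 component; it is not a cut vertex. No other vertex is a cut vertex either.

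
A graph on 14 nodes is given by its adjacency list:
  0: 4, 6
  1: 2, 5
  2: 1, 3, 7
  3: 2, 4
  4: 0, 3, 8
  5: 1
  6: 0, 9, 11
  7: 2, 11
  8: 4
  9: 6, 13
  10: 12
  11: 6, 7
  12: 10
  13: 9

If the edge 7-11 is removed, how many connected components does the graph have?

7 and 11 are still connected via 7-2-3-4-0-6-11, so the component count stays at 2.

2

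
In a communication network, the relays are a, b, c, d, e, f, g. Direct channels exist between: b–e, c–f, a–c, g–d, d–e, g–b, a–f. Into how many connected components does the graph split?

Starting from a we can reach a, c, f. That is one component of size 3.
Starting from b we can reach b, d, e, g. That is one component of size 4.
Total: 2 components.

2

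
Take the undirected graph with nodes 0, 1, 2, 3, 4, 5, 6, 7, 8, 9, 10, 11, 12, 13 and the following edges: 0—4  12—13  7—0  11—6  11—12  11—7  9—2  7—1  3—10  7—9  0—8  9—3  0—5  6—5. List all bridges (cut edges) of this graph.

0-4, 0-8, 1-7, 10-3, 11-12, 12-13, 2-9, 3-9, 7-9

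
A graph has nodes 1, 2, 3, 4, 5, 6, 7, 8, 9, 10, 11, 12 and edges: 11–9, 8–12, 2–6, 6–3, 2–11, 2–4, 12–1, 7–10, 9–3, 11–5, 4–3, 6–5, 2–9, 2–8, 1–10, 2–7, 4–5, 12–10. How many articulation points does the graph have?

Removing 2 increases the component count from 1 to 2, so 2 is a cut vertex.
By contrast removing 4 leaves 1 component; it is not a cut vertex. No other vertex is a cut vertex either.

1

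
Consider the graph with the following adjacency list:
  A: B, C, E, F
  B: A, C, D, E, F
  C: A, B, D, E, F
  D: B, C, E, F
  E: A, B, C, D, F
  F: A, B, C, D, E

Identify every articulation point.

Removing E, for instance, still leaves 1 component. No single vertex removal increases the component count — the graph has no articulation points.

none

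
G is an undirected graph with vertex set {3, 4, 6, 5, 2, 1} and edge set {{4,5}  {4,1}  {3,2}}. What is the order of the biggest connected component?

3

6 is isolated — a component by itself.
Starting from 2 we can reach 2, 3. That is one component of size 2.
Starting from 1 we can reach 1, 4, 5. That is one component of size 3.
The largest has 3 vertices.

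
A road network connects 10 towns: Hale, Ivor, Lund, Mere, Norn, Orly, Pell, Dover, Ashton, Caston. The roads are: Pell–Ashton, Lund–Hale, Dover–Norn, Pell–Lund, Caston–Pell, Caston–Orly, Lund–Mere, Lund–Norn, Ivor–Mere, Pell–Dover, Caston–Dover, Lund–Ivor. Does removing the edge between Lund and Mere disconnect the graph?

After removing Lund–Mere, the path Lund-Ivor-Mere still connects them, so the edge is not a bridge.

No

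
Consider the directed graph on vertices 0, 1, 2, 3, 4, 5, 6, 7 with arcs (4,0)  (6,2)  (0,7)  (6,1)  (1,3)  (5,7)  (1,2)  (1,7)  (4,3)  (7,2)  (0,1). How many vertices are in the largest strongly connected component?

{6} is an SCC by itself.
{1} is an SCC by itself.
{7} is an SCC by itself.
{0} is an SCC by itself.
{4} is an SCC by itself.
(and 3 more singleton SCCs)
The largest has 1 vertex.

1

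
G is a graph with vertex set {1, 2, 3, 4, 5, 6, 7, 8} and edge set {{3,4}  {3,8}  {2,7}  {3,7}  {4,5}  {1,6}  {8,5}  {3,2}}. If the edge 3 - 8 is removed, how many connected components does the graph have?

3 and 8 are still connected via 3-4-5-8, so the component count stays at 2.

2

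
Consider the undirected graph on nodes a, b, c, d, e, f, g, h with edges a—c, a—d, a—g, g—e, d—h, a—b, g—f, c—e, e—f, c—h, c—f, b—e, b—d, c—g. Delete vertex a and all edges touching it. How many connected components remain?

1

With a gone, the remaining components are: {b, c, d, e, f, g, h}.
That is 1 component.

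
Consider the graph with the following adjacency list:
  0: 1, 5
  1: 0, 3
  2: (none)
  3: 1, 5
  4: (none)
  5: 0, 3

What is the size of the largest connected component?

2 is isolated — a component by itself.
4 is isolated — a component by itself.
Starting from 0 we can reach 0, 1, 3, 5. That is one component of size 4.
The largest has 4 vertices.

4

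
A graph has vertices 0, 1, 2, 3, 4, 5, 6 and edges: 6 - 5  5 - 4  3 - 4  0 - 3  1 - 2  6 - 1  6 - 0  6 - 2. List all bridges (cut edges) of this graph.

none

The edges on the cycle 6-1-2-6 are not bridges since each lies on that cycle.
Every edge lies on some cycle, so there are no bridges.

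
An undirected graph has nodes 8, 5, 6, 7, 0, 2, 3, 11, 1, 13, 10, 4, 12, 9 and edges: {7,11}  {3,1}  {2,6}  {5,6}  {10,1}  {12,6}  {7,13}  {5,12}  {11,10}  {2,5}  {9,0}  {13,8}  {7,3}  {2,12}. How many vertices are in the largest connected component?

4 is isolated — a component by itself.
Starting from 0 we can reach 0, 9. That is one component of size 2.
Starting from 2 we can reach 2, 5, 6, 12. That is one component of size 4.
Starting from 1 we can reach 1, 3, 7, 8, 10, 11, 13. That is one component of size 7.
The largest has 7 vertices.

7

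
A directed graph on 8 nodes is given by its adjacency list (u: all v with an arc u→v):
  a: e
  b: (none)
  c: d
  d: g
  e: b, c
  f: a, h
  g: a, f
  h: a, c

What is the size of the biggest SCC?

7

{a, c, d, e, f, g, h} are all mutually reachable — one SCC of size 7.
{b} is an SCC by itself.
The largest has 7 vertices.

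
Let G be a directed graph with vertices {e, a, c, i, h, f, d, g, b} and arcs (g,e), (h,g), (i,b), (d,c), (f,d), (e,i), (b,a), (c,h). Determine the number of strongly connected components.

9

{c} is an SCC by itself.
{d} is an SCC by itself.
{h} is an SCC by itself.
{a} is an SCC by itself.
{g} is an SCC by itself.
(and 4 more singleton SCCs)
That gives 9 strongly connected components.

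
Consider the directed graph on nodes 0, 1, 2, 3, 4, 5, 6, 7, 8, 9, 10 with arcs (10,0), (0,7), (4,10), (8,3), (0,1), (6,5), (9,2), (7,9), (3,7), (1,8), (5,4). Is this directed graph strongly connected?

There is no directed path from 3 to 10, so the graph is not strongly connected.

No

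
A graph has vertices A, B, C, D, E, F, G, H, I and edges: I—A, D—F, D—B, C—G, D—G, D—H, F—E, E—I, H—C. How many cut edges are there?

5

The edges on the cycle D-H-C-G-D are not bridges since each lies on that cycle.
But removing E—F disconnects E from F; removing F—D disconnects F from D; removing A—I disconnects A from I; removing E—I disconnects E from I — these are bridges.
In total 5 edges are bridges.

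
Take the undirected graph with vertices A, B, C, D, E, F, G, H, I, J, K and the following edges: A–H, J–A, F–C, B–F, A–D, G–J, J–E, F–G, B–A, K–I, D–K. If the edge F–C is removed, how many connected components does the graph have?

2

Before removal there is 1 component.
F–C is a bridge — removing it separates F's side from C's side.
After removal: 2 components.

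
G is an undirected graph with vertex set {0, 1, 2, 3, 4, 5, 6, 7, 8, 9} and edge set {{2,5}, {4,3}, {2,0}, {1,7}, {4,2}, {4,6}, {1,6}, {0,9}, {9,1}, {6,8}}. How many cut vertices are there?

4

Removing 1 increases the component count from 1 to 2, so 1 is a cut vertex.
Removing 2 increases the component count from 1 to 2, so 2 is a cut vertex.
Removing 4 increases the component count from 1 to 2, so 4 is a cut vertex.
Likewise 6 is a cut vertex.
By contrast removing 5 leaves 1 component; it is not a cut vertex. No other vertex is a cut vertex either.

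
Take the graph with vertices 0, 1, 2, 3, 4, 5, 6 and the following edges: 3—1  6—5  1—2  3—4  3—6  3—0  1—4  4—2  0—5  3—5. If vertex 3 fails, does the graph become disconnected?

Deleting 3 raises the number of components from 1 to 2, so 3 is a cut vertex.

Yes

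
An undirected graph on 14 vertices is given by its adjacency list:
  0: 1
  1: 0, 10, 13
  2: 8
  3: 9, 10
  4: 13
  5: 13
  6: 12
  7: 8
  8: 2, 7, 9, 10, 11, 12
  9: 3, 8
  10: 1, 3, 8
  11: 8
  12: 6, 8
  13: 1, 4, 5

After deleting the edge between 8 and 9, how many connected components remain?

1

8 and 9 are still connected via 8-10-3-9, so the component count stays at 1.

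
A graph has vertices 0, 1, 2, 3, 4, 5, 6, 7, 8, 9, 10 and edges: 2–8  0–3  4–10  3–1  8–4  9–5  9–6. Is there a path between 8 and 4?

From 8 we can reach 2, 4, 8, 10, which includes 4.

Yes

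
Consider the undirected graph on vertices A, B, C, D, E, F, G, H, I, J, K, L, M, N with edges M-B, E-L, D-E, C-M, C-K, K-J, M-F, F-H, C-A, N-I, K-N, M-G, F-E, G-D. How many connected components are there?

1

Starting from A we can reach A, B, C, D, E, F, G, H, I, J, K, L, M, N. That is one component of size 14.
Total: 1 component.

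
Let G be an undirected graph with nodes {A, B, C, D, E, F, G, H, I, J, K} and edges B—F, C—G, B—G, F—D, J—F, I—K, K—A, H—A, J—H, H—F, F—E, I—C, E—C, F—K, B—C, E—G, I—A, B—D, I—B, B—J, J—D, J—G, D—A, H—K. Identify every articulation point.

Removing H, for instance, still leaves 1 component. No single vertex removal increases the component count — the graph has no articulation points.

none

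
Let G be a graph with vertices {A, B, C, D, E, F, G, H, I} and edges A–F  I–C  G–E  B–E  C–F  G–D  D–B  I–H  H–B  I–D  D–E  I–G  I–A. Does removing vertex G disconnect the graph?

No

Deleting G leaves 1 component (was 1) (its neighbors D, E, I remain connected to each other), so G is not a cut vertex.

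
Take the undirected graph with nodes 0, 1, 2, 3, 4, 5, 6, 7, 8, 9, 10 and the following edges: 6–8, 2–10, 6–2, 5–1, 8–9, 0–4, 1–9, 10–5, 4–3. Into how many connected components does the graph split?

3

7 is isolated — a component by itself.
Starting from 0 we can reach 0, 3, 4. That is one component of size 3.
Starting from 1 we can reach 1, 2, 5, 6, 8, 9, 10. That is one component of size 7.
Total: 3 components.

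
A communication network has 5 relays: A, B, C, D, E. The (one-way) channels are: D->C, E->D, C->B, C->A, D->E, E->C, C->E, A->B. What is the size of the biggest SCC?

3

{C, D, E} are all mutually reachable — one SCC of size 3.
{A} is an SCC by itself.
{B} is an SCC by itself.
The largest has 3 vertices.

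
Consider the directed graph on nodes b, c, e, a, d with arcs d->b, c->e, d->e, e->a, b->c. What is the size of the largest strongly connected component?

1

{a} is an SCC by itself.
{e} is an SCC by itself.
{b} is an SCC by itself.
{d} is an SCC by itself.
{c} is an SCC by itself.
The largest has 1 vertex.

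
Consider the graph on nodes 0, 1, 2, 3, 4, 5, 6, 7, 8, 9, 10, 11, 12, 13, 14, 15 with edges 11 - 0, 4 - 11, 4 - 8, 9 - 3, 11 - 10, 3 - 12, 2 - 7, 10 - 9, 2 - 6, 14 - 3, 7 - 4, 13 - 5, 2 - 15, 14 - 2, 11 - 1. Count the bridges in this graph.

7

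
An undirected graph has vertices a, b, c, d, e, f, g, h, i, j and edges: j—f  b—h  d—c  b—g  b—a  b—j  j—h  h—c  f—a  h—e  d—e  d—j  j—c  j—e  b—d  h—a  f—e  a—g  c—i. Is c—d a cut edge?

No

After removing c—d, the path c-j-d still connects them, so the edge is not a bridge.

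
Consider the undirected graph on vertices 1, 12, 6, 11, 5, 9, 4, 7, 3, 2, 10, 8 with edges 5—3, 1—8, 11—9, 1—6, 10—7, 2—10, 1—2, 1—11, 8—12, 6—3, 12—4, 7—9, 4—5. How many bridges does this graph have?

0

The edges on the cycle 1-2-10-7-9-11-1 are not bridges since each lies on that cycle.
Every edge lies on some cycle, so there are no bridges.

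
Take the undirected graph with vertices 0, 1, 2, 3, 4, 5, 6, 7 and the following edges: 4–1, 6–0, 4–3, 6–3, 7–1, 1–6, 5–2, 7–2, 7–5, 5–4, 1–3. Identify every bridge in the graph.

The edges on the cycle 4-1-6-3-4 are not bridges since each lies on that cycle.
But removing 6–0 disconnects 6 from 0 — this is a bridge.

0-6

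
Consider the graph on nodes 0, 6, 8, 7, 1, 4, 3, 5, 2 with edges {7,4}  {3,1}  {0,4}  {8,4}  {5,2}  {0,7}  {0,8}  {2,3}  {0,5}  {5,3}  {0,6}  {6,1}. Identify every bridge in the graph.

The edges on the cycle 0-8-4-0 are not bridges since each lies on that cycle.
Every edge lies on some cycle, so there are no bridges.

none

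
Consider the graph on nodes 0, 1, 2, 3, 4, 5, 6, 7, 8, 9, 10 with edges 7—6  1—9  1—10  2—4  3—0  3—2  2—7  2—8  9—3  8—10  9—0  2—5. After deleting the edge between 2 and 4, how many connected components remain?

2

Before removal there is 1 component.
2—4 is a bridge — removing it separates 2's side from 4's side.
After removal: 2 components.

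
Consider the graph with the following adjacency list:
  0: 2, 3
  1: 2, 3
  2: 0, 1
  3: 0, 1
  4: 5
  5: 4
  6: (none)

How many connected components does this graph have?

6 is isolated — a component by itself.
Starting from 4 we can reach 4, 5. That is one component of size 2.
Starting from 0 we can reach 0, 1, 2, 3. That is one component of size 4.
Total: 3 components.

3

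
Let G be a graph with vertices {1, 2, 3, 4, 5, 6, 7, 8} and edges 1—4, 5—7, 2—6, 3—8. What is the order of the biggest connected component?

2

Starting from 5 we can reach 5, 7. That is one component of size 2.
Starting from 3 we can reach 3, 8. That is one component of size 2.
Starting from 2 we can reach 2, 6. That is one component of size 2.
Starting from 1 we can reach 1, 4. That is one component of size 2.
The largest has 2 vertices.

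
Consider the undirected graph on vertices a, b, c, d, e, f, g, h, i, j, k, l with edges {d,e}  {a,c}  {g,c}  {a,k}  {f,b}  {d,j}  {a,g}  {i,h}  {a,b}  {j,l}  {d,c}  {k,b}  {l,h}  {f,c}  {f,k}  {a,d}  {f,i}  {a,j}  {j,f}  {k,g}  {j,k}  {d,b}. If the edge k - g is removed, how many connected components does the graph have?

1

k and g are still connected via k-a-g, so the component count stays at 1.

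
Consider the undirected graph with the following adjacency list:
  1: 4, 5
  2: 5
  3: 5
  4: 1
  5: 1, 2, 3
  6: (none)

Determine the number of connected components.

2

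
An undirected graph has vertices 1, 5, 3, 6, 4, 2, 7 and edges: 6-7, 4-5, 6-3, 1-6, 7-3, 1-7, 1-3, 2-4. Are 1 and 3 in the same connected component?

From 1 we can reach 1, 3, 6, 7, which includes 3.

Yes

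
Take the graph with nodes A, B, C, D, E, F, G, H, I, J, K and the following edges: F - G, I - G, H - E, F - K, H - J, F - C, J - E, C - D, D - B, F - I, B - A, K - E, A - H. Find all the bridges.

none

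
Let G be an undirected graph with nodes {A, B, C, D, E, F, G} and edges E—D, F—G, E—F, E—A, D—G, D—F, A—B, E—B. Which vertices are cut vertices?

E

Removing E increases the component count from 2 to 3, so E is a cut vertex.
By contrast removing B leaves 2 components; it is not a cut vertex. No other vertex is a cut vertex either.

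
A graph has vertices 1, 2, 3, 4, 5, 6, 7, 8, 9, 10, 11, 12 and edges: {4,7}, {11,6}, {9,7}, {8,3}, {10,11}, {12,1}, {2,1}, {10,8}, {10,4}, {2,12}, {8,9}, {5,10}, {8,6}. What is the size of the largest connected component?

Starting from 1 we can reach 1, 2, 12. That is one component of size 3.
Starting from 3 we can reach 3, 4, 5, 6, 7, 8, 9, 10, 11. That is one component of size 9.
The largest has 9 vertices.

9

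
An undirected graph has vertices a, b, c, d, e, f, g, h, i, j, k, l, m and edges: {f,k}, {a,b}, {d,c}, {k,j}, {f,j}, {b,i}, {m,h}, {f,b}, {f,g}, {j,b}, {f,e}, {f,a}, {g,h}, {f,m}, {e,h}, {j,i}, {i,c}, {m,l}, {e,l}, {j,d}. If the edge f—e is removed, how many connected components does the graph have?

f and e are still connected via f-m-l-e, so the component count stays at 1.

1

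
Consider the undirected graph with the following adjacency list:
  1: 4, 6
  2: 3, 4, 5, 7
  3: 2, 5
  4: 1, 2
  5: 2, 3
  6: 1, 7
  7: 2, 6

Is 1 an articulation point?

No

Deleting 1 leaves 1 component (was 1) (its neighbors 4, 6 remain connected to each other), so 1 is not a cut vertex.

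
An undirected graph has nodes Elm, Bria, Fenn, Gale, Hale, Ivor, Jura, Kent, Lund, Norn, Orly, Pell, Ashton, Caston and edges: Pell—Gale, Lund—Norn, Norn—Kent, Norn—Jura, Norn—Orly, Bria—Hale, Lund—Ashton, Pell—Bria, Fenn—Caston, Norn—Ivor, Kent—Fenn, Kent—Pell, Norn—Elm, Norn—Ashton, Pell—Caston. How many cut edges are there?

8

The edges on the cycle Kent-Fenn-Caston-Pell-Kent are not bridges since each lies on that cycle.
But removing Kent—Norn disconnects Kent from Norn; removing Pell—Bria disconnects Pell from Bria; removing Norn—Elm disconnects Norn from Elm; removing Ivor—Norn disconnects Ivor from Norn — these are bridges.
In total 8 edges are bridges.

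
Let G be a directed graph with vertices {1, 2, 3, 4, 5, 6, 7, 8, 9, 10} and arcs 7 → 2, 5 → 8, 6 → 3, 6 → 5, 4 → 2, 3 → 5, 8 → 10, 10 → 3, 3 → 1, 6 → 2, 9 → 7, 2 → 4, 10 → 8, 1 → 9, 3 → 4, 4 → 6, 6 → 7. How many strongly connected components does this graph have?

1

{1, 2, 3, 4, 5, 6, 7, 8, 9, 10} are all mutually reachable — one SCC of size 10.
That gives 1 strongly connected component.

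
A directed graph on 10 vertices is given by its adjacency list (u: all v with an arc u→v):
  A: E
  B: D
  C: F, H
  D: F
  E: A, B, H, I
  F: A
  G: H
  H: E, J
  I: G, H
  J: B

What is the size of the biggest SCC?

9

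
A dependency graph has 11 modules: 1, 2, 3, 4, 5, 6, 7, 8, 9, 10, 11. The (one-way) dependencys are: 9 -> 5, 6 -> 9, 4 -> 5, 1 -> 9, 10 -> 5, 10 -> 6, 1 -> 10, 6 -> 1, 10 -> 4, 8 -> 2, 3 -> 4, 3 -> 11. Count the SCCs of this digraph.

9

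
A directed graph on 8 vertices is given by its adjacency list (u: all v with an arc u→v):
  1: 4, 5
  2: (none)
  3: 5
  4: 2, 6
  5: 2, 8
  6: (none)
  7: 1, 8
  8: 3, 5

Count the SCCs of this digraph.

{3, 5, 8} are all mutually reachable — one SCC of size 3.
{6} is an SCC by itself.
{4} is an SCC by itself.
{2} is an SCC by itself.
{1} is an SCC by itself.
(and 1 more singleton SCC)
That gives 6 strongly connected components.

6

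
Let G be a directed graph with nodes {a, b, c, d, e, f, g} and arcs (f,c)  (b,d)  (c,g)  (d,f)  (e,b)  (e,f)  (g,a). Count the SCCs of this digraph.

7

{b} is an SCC by itself.
{c} is an SCC by itself.
{a} is an SCC by itself.
{f} is an SCC by itself.
{g} is an SCC by itself.
(and 2 more singleton SCCs)
That gives 7 strongly connected components.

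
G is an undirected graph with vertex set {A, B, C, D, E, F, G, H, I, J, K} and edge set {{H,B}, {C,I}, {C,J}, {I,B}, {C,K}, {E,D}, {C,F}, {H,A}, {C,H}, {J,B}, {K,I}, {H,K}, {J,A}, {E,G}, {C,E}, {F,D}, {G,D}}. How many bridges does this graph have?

0

The edges on the cycle E-G-D-E are not bridges since each lies on that cycle.
Every edge lies on some cycle, so there are no bridges.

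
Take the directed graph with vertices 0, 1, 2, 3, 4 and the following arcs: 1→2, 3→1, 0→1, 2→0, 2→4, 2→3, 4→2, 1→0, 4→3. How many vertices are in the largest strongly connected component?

5

{0, 1, 2, 3, 4} are all mutually reachable — one SCC of size 5.
The largest has 5 vertices.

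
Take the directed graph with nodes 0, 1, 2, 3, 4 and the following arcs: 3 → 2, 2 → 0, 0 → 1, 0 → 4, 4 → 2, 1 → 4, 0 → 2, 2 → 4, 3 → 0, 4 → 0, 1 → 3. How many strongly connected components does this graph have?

{0, 1, 2, 3, 4} are all mutually reachable — one SCC of size 5.
That gives 1 strongly connected component.

1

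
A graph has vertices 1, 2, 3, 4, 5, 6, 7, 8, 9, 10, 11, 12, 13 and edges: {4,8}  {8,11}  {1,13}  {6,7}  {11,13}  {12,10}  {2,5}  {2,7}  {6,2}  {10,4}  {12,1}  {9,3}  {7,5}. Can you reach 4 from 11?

From 11 we can reach 1, 4, 8, 10, 11, 12, 13, which includes 4.

Yes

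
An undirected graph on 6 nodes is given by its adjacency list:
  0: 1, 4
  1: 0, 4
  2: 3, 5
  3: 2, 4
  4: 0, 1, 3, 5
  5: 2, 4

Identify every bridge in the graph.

none

The edges on the cycle 4-0-1-4 are not bridges since each lies on that cycle.
Every edge lies on some cycle, so there are no bridges.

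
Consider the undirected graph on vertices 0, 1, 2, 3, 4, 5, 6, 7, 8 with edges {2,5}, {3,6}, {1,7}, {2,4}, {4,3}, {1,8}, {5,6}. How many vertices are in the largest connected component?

5

0 is isolated — a component by itself.
Starting from 1 we can reach 1, 7, 8. That is one component of size 3.
Starting from 2 we can reach 2, 3, 4, 5, 6. That is one component of size 5.
The largest has 5 vertices.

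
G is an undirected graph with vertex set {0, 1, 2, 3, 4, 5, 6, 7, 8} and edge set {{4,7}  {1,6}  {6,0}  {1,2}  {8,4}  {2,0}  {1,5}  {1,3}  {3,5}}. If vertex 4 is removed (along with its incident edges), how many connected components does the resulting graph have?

3

With 4 gone, the remaining components are: {7}; {8}; {0, 1, 2, 3, 5, 6}.
That is 3 components.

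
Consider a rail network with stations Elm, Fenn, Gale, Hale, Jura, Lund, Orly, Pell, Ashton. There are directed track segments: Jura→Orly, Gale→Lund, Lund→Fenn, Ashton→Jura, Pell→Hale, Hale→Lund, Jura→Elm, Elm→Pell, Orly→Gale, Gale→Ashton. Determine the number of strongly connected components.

6

{Gale, Jura, Orly, Ashton} are all mutually reachable — one SCC of size 4.
{Lund} is an SCC by itself.
{Hale} is an SCC by itself.
{Elm} is an SCC by itself.
{Pell} is an SCC by itself.
(and 1 more singleton SCC)
That gives 6 strongly connected components.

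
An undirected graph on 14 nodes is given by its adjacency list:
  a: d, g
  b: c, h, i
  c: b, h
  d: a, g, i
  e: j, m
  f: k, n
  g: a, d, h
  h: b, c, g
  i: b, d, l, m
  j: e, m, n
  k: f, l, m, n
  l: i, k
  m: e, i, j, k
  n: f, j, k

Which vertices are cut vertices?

i

Removing i increases the component count from 1 to 2, so i is a cut vertex.
By contrast removing l leaves 1 component; it is not a cut vertex. No other vertex is a cut vertex either.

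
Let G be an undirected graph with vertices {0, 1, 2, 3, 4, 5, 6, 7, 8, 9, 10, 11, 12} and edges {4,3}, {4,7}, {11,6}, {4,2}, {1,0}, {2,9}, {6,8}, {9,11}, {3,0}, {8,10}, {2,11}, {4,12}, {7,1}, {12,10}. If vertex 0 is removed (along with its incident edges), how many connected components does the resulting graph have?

2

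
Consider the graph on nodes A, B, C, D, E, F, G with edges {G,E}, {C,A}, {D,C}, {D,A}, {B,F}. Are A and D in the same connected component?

Yes

From A we can reach A, C, D, which includes D.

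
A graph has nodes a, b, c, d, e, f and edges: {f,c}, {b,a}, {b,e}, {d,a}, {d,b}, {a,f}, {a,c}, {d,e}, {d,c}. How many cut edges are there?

The edges on the cycle d-b-e-d are not bridges since each lies on that cycle.
Every edge lies on some cycle, so there are no bridges.

0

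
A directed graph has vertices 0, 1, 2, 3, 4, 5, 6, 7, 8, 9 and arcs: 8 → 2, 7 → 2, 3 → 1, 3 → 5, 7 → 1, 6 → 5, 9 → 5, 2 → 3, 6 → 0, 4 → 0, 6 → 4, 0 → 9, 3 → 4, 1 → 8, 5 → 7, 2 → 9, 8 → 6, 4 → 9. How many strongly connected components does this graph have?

{0, 1, 2, 3, 4, 5, 6, 7, 8, 9} are all mutually reachable — one SCC of size 10.
That gives 1 strongly connected component.

1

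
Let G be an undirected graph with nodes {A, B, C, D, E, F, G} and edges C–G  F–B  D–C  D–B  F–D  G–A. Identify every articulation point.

C, D, G

Removing C increases the component count from 2 to 3, so C is a cut vertex.
Removing D increases the component count from 2 to 3, so D is a cut vertex.
Removing G increases the component count from 2 to 3, so G is a cut vertex.
By contrast removing F leaves 2 components; it is not a cut vertex. No other vertex is a cut vertex either.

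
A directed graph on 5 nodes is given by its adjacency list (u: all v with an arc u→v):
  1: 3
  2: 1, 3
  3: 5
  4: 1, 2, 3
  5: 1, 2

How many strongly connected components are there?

2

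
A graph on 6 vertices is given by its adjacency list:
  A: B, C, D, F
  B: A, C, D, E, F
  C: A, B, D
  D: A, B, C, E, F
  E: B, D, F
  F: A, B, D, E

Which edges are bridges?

none

The edges on the cycle D-C-B-A-D are not bridges since each lies on that cycle.
Every edge lies on some cycle, so there are no bridges.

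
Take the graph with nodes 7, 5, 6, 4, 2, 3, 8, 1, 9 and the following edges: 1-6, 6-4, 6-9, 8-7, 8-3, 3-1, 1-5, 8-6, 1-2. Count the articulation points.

Removing 1 increases the component count from 1 to 3, so 1 is a cut vertex.
Removing 6 increases the component count from 1 to 3, so 6 is a cut vertex.
Removing 8 increases the component count from 1 to 2, so 8 is a cut vertex.
By contrast removing 5 leaves 1 component; it is not a cut vertex. No other vertex is a cut vertex either.

3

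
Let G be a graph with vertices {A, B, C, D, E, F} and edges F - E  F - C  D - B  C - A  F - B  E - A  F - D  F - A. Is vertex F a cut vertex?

Yes

Deleting F raises the number of components from 1 to 2, so F is a cut vertex.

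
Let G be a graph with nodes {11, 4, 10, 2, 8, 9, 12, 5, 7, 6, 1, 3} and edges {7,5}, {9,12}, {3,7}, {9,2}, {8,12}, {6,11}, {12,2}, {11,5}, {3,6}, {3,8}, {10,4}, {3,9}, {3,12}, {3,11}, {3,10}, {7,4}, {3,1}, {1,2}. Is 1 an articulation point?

Deleting 1 leaves 1 component (was 1) (its neighbors 2, 3 remain connected to each other), so 1 is not a cut vertex.

No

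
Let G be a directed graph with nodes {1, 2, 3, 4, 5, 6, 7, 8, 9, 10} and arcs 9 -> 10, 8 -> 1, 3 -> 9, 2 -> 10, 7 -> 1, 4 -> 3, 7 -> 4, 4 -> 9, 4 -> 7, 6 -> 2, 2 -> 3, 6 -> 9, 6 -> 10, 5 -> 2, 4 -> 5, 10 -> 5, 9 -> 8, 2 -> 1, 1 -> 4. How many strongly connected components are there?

{1, 2, 3, 4, 5, 7, 8, 9, 10} are all mutually reachable — one SCC of size 9.
{6} is an SCC by itself.
That gives 2 strongly connected components.

2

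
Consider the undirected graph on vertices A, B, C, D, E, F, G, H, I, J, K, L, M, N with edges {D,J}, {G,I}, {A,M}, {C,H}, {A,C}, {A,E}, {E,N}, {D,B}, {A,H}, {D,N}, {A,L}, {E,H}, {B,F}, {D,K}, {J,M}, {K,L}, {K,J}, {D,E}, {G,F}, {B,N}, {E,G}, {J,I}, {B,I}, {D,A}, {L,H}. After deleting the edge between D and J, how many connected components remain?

D and J are still connected via D-K-J, so the component count stays at 1.

1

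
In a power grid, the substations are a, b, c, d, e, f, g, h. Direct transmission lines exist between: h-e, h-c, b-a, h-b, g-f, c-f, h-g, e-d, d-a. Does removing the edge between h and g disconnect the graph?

After removing h-g, the path h-c-f-g still connects them, so the edge is not a bridge.

No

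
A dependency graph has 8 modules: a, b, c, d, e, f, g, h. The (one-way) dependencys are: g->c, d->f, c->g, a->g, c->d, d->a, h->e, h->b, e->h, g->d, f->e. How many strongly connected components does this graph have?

4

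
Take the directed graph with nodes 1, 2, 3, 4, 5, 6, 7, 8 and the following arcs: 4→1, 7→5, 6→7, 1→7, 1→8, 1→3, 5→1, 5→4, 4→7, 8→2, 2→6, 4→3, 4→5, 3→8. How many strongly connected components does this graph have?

1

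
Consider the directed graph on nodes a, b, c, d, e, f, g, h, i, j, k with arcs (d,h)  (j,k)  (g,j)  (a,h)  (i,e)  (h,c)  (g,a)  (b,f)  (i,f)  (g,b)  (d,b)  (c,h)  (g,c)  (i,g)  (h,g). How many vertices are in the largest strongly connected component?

4

{a, c, g, h} are all mutually reachable — one SCC of size 4.
{b} is an SCC by itself.
{f} is an SCC by itself.
{e} is an SCC by itself.
{d} is an SCC by itself.
(and 3 more singleton SCCs)
The largest has 4 vertices.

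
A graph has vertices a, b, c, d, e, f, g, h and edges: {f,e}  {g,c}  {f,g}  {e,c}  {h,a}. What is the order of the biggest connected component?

4

d is isolated — a component by itself.
b is isolated — a component by itself.
Starting from a we can reach a, h. That is one component of size 2.
Starting from c we can reach c, e, f, g. That is one component of size 4.
The largest has 4 vertices.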